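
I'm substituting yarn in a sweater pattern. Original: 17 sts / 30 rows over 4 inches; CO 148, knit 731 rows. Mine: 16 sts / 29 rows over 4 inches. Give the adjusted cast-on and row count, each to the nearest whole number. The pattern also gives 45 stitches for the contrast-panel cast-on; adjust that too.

Stitches: 148 × 16/17 = 139.29 → 139.
Rows: 731 × 29/30 = 706.63 → 707.
contrast-panel cast-on: 45 × 16/17 = 42.35 → 42.

Cast on 139 stitches; work 707 rows; contrast-panel cast-on 42 stitches.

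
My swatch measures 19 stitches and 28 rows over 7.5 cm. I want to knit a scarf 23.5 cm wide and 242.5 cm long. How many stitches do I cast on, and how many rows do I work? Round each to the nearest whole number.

Stitch gauge = 19/7.5 = 2.533 sts/cm; 23.5 × 2.533 = 59.53 → 60 sts.
Row gauge = 28/7.5 = 3.733 rows/cm; 242.5 × 3.733 = 905.33 → 905 rows.

Cast on 60 stitches and work 905 rows.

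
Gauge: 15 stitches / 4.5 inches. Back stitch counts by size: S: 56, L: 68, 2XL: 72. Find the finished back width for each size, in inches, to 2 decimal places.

S 16.80 inches; L 20.40 inches; 2XL 21.60 inches.

15/4.5 = 3.333 sts per in.
S: 56 / 3.333 = 16.800 → 16.80 in.
L: 68 / 3.333 = 20.400 → 20.40 in.
2XL: 72 / 3.333 = 21.600 → 21.60 in.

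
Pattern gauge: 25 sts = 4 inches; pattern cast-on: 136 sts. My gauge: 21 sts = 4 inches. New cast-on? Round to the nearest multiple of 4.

CO 116 sts.

Scale factor = 21 / 25 = 0.840.
136 × 21 / 25 = 114.24 sts.
→ 116 sts.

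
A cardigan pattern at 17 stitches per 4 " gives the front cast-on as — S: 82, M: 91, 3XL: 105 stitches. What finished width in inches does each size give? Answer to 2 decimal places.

S 19.29 inches; M 21.41 inches; 3XL 24.71 inches.

17/4 = 4.25 sts per in.
S: 82 / 4.25 = 19.294 → 19.29 in.
M: 91 / 4.25 = 21.412 → 21.41 in.
3XL: 105 / 4.25 = 24.706 → 24.71 in.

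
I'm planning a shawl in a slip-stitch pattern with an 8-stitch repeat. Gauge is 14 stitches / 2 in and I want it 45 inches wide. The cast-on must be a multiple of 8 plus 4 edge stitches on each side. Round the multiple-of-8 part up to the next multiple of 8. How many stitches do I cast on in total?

Cast on 320 stitches.

14 / 2 = 7 sts per inch.
45 × 7 = 315.00 sts.
Less 8 edge sts → 307.00 for the repeat.
Next multiple of 8: 312.
Add back 8 edge sts → 320.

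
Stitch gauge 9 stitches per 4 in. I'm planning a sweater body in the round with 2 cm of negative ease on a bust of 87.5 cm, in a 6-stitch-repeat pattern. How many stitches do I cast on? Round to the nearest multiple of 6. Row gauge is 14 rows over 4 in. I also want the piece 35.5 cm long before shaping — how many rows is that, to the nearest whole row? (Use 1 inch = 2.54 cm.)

Cast on 78 stitches; work 49 rows.

Finished = 87.5 − 2 = 85.5 cm.
85.5 cm × 1/2.54 = 33.66 inches.
9/4 = 2.25 sts per in; 33.66 × 2.25 = 75.74 sts.
Nearest multiple of 6 → 78.
35.5 cm = 13.98 inches; × 3.5 = 48.92 → 49 rows.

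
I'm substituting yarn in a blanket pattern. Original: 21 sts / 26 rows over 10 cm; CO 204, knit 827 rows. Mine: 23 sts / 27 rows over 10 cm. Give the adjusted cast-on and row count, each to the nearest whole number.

Stitches: 204 × 23/21 = 223.43 → 223.
Rows: 827 × 27/26 = 858.81 → 859.

Cast on 223 stitches; work 859 rows.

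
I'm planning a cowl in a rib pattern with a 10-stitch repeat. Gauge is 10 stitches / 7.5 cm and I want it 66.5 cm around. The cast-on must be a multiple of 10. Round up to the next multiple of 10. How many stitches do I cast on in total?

10 / 7.5 = 1.333 sts per cm.
66.5 × 1.333 = 88.67 sts.
Next multiple of 10: 90.

CO 90 sts.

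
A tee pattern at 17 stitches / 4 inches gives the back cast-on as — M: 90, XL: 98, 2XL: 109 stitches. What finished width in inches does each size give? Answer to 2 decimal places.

M 21.18 inches; XL 23.06 inches; 2XL 25.65 inches.

17/4 = 4.25 sts per in.
M: 90 / 4.25 = 21.176 → 21.18 in.
XL: 98 / 4.25 = 23.059 → 23.06 in.
2XL: 109 / 4.25 = 25.647 → 25.65 in.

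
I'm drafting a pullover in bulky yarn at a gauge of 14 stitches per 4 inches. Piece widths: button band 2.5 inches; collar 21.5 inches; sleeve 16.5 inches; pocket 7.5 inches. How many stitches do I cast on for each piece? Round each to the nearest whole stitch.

button band 9; collar 75; sleeve 58; pocket 26.

Rate = 14/4 = 3.5 sts per in.
button band: 2.5 × 3.5 = 8.75 → 9.
collar: 21.5 × 3.5 = 75.25 → 75.
sleeve: 16.5 × 3.5 = 57.75 → 58.
pocket: 7.5 × 3.5 = 26.25 → 26.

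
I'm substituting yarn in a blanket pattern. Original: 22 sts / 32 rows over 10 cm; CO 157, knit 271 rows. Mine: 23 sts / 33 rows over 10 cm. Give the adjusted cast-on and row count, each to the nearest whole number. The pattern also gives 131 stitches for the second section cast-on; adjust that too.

Cast on 164 stitches; work 279 rows; second section cast-on 137 stitches.

Stitches: 157 × 23/22 = 164.14 → 164.
Rows: 271 × 33/32 = 279.47 → 279.
second section cast-on: 131 × 23/22 = 136.95 → 137.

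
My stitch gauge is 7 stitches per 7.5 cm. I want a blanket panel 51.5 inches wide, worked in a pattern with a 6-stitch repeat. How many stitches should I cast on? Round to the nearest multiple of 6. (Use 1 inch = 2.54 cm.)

Cast on 120 stitches.

51.5 in = 51.5 × 2.54 = 130.81 cm.
7 / 7.5 = 0.933 sts/cm.
130.81 × 0.933 = 122.09 sts.
→ 120.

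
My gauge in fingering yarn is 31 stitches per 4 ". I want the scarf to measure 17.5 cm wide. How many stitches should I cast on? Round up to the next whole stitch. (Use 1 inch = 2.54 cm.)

Cast on 54 stitches.

17.5 cm = 6.89 in.
31 stitches / 4 in = 7.75 stitches per inch.
6.89 × 7.75 = 53.40 stitches.
Round up → 54.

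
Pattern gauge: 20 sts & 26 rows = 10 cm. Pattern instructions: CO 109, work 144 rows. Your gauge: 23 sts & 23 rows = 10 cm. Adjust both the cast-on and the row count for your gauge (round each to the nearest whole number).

Stitches: 109 × 23/20 = 125.35 → 125.
Rows: 144 × 23/26 = 127.38 → 127.

Cast on 125 stitches; work 127 rows.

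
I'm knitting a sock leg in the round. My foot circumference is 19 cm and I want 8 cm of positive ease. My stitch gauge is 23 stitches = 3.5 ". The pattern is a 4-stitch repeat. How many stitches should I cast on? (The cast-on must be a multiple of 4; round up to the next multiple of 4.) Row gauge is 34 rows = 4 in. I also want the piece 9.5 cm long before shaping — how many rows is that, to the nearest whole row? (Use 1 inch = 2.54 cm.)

Finished = 19 + 8 = 27 cm.
27 cm × 1/2.54 = 10.63 inches.
23/3.5 = 6.571 sts per in; 10.63 × 6.571 = 69.85 sts.
Next multiple of 4 → 72.
9.5 cm = 3.74 inches; × 8.5 = 31.79 → 32 rows.

Cast on 72 stitches; work 32 rows.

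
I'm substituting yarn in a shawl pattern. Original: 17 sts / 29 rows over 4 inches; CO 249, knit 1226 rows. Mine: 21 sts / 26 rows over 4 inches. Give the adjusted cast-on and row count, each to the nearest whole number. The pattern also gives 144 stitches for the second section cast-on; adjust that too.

Stitches: 249 × 21/17 = 307.59 → 308.
Rows: 1226 × 26/29 = 1099.17 → 1099.
second section cast-on: 144 × 21/17 = 177.88 → 178.

Cast on 308 stitches; work 1099 rows; second section cast-on 178 stitches.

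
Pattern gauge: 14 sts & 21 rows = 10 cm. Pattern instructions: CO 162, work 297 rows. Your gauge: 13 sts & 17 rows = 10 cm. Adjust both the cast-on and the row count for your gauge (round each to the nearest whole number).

Cast on 150 stitches; work 240 rows.

Stitches: 162 × 13/14 = 150.43 → 150.
Rows: 297 × 17/21 = 240.43 → 240.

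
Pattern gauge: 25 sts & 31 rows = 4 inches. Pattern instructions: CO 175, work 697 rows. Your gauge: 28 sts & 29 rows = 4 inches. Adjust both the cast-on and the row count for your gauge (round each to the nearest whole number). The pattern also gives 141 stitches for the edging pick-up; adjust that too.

Cast on 196 stitches; work 652 rows; edging pick-up 158 stitches.

Stitches: 175 × 28/25 = 196.00 → 196.
Rows: 697 × 29/31 = 652.03 → 652.
edging pick-up: 141 × 28/25 = 157.92 → 158.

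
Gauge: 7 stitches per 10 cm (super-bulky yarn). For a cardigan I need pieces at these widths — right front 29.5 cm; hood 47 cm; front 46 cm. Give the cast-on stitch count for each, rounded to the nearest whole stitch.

right front 21; hood 33; front 32.

Rate = 7/10 = 0.7 sts per cm.
right front: 29.5 × 0.7 = 20.65 → 21.
hood: 47 × 0.7 = 32.90 → 33.
front: 46 × 0.7 = 32.20 → 32.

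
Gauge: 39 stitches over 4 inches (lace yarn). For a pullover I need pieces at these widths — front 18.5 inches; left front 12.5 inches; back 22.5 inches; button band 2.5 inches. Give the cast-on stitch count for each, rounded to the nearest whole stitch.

front 180; left front 122; back 219; button band 24.

Rate = 39/4 = 9.75 sts per in.
front: 18.5 × 9.75 = 180.38 → 180.
left front: 12.5 × 9.75 = 121.88 → 122.
back: 22.5 × 9.75 = 219.38 → 219.
button band: 2.5 × 9.75 = 24.38 → 24.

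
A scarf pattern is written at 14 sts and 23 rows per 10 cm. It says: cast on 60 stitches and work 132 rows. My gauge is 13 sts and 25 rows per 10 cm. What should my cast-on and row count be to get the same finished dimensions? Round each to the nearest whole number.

Stitches: 60 × 13/14 = 55.71 → 56.
Rows: 132 × 25/23 = 143.48 → 143.

Cast on 56 stitches; work 143 rows.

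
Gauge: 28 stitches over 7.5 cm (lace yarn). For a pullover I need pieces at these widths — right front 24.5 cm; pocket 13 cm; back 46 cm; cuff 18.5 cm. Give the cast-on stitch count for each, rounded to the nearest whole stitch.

right front 91; pocket 49; back 172; cuff 69.

Rate = 28/7.5 = 3.733 sts per cm.
right front: 24.5 × 3.733 = 91.47 → 91.
pocket: 13 × 3.733 = 48.53 → 49.
back: 46 × 3.733 = 171.73 → 172.
cuff: 18.5 × 3.733 = 69.07 → 69.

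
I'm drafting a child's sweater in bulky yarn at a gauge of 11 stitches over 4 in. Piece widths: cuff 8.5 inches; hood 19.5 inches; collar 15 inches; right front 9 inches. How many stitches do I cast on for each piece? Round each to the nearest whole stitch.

cuff 23; hood 54; collar 41; right front 25.

Rate = 11/4 = 2.75 sts per in.
cuff: 8.5 × 2.75 = 23.38 → 23.
hood: 19.5 × 2.75 = 53.62 → 54.
collar: 15 × 2.75 = 41.25 → 41.
right front: 9 × 2.75 = 24.75 → 25.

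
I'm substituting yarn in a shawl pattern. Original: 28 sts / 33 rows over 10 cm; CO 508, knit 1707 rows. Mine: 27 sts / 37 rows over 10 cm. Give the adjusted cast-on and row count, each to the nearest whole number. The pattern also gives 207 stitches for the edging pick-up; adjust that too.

Stitches: 508 × 27/28 = 489.86 → 490.
Rows: 1707 × 37/33 = 1913.91 → 1914.
edging pick-up: 207 × 27/28 = 199.61 → 200.

Cast on 490 stitches; work 1914 rows; edging pick-up 200 stitches.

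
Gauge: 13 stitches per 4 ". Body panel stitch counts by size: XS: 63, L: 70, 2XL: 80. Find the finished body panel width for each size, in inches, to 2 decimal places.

XS 19.38 inches; L 21.54 inches; 2XL 24.62 inches.

13/4 = 3.25 sts per in.
XS: 63 / 3.25 = 19.385 → 19.38 in.
L: 70 / 3.25 = 21.538 → 21.54 in.
2XL: 80 / 3.25 = 24.615 → 24.62 in.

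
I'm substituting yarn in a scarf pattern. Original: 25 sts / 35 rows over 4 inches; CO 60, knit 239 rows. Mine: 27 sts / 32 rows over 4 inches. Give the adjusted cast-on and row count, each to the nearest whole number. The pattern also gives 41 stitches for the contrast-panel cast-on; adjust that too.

Cast on 65 stitches; work 219 rows; contrast-panel cast-on 44 stitches.

Stitches: 60 × 27/25 = 64.80 → 65.
Rows: 239 × 32/35 = 218.51 → 219.
contrast-panel cast-on: 41 × 27/25 = 44.28 → 44.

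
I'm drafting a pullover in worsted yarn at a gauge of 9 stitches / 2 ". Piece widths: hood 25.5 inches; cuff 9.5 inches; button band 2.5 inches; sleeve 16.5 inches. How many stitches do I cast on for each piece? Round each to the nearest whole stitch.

hood 115; cuff 43; button band 11; sleeve 74.

Rate = 9/2 = 4.5 sts per in.
hood: 25.5 × 4.5 = 114.75 → 115.
cuff: 9.5 × 4.5 = 42.75 → 43.
button band: 2.5 × 4.5 = 11.25 → 11.
sleeve: 16.5 × 4.5 = 74.25 → 74.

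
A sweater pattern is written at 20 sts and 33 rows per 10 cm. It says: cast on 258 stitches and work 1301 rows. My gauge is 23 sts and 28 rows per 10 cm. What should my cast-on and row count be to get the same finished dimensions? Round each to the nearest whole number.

Stitches: 258 × 23/20 = 296.70 → 297.
Rows: 1301 × 28/33 = 1103.88 → 1104.

Cast on 297 stitches; work 1104 rows.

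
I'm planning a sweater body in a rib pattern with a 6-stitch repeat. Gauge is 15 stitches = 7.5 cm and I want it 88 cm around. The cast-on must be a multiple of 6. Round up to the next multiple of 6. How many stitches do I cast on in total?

15 / 7.5 = 2 sts per cm.
88 × 2 = 176.00 sts.
Next multiple of 6: 180.

Cast on 180 stitches.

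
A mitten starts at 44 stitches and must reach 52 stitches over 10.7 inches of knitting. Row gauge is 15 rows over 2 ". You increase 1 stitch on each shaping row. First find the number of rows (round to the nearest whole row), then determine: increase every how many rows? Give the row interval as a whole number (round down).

Increase every 10th row.

Rows = 10.7 × 7.5 = 80.2 → 80 rows.
Stitches to add: 8 → 8 shaping rows (at 1 st each).
80 / 8 = 10.00 → every 10 rows.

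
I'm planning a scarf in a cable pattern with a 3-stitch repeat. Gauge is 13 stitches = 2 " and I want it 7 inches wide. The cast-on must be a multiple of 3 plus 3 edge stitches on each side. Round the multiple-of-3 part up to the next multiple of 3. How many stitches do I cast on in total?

CO 48 sts.

13 / 2 = 6.5 sts per inch.
7 × 6.5 = 45.50 sts.
Less 6 edge sts → 39.50 for the repeat.
Next multiple of 3: 42.
Add back 6 edge sts → 48.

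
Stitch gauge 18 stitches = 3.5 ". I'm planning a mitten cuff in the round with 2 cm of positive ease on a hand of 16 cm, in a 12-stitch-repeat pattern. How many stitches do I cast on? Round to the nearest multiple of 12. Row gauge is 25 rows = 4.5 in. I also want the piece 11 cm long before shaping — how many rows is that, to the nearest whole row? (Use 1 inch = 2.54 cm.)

Finished = 16 + 2 = 18 cm.
18 cm × 1/2.54 = 7.09 inches.
18/3.5 = 5.143 sts per in; 7.09 × 5.143 = 36.45 sts.
Nearest multiple of 12 → 36.
11 cm = 4.33 inches; × 5.556 = 24.06 → 24 rows.

Cast on 36 stitches; work 24 rows.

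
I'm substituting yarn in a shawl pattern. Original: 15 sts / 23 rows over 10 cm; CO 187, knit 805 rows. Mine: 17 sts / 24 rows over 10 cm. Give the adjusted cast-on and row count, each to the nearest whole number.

Cast on 212 stitches; work 840 rows.

Stitches: 187 × 17/15 = 211.93 → 212.
Rows: 805 × 24/23 = 840.00 → 840.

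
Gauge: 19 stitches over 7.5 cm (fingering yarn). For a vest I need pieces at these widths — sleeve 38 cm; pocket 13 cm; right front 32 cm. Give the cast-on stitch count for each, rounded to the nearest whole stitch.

Rate = 19/7.5 = 2.533 sts per cm.
sleeve: 38 × 2.533 = 96.27 → 96.
pocket: 13 × 2.533 = 32.93 → 33.
right front: 32 × 2.533 = 81.07 → 81.

sleeve 96; pocket 33; right front 81.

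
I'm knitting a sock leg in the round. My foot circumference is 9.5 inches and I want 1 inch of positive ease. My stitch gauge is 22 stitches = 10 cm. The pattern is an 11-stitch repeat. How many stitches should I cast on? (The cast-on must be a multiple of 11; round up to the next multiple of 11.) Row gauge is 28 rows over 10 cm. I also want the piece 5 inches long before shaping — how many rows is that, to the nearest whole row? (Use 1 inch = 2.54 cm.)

Finished = 9.5 + 1 = 10.5 inches.
10.5 inches × 2.54 = 26.67 cm.
22/10 = 2.2 sts per cm; 26.67 × 2.2 = 58.67 sts.
Next multiple of 11 → 66.
5 inches = 12.70 cm; × 2.8 = 35.56 → 36 rows.

Cast on 66 stitches; work 36 rows.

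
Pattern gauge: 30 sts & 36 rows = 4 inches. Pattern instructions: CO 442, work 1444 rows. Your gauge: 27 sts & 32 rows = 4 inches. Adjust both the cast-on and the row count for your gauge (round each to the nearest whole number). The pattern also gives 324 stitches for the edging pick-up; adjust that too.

Cast on 398 stitches; work 1284 rows; edging pick-up 292 stitches.

Stitches: 442 × 27/30 = 397.80 → 398.
Rows: 1444 × 32/36 = 1283.56 → 1284.
edging pick-up: 324 × 27/30 = 291.60 → 292.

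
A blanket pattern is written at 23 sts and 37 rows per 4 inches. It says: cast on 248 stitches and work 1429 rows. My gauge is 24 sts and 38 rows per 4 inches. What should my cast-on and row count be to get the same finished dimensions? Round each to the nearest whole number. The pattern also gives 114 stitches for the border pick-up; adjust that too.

Stitches: 248 × 24/23 = 258.78 → 259.
Rows: 1429 × 38/37 = 1467.62 → 1468.
border pick-up: 114 × 24/23 = 118.96 → 119.

Cast on 259 stitches; work 1468 rows; border pick-up 119 stitches.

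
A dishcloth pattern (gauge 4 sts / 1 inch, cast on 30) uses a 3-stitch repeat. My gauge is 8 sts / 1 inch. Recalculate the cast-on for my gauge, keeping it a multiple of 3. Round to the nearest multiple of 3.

30 × 8 / 4 = 60.00.
Nearest multiple of 3: 60.

60 stitches.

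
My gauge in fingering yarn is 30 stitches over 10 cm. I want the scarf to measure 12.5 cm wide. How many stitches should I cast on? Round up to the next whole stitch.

30 stitches / 10 cm = 3 stitches per cm.
12.5 × 3 = 37.50 stitches.
Round up → 38.

Cast on 38 stitches.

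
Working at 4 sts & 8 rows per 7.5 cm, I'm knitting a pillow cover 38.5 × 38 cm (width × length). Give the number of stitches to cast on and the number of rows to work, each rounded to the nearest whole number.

Stitch gauge = 4/7.5 = 0.533 sts/cm; 38.5 × 0.533 = 20.53 → 21 sts.
Row gauge = 8/7.5 = 1.067 rows/cm; 38 × 1.067 = 40.53 → 41 rows.

Cast on 21 stitches and work 41 rows.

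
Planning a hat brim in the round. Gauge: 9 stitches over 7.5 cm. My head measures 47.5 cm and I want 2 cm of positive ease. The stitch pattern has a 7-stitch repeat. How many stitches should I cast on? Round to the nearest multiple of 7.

Finished = 47.5 + 2 = 49.5 cm.
9 / 7.5 = 1.2 sts/cm.
49.5 × 1.2 = 59.40 sts.
Nearest multiple of 7: 56.

Cast on 56 stitches.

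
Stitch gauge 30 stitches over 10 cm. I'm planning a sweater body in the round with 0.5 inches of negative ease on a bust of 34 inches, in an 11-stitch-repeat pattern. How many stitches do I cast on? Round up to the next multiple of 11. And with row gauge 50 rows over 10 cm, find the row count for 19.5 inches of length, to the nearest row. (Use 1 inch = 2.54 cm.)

Finished = 34 − 0.5 = 33.5 inches.
33.5 inches × 2.54 = 85.09 cm.
30/10 = 3 sts per cm; 85.09 × 3 = 255.27 sts.
Next multiple of 11 → 264.
19.5 inches = 49.53 cm; × 5 = 247.65 → 248 rows.

Cast on 264 stitches; work 248 rows.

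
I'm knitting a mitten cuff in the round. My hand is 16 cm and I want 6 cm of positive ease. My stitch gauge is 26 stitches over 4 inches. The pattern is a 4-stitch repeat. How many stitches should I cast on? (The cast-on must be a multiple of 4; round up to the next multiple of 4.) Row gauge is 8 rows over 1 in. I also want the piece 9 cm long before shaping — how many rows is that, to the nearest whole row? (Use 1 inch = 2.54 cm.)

Cast on 60 stitches; work 28 rows.

Finished = 16 + 6 = 22 cm.
22 cm × 1/2.54 = 8.66 inches.
26/4 = 6.5 sts per in; 8.66 × 6.5 = 56.30 sts.
Next multiple of 4 → 60.
9 cm = 3.54 inches; × 8 = 28.35 → 28 rows.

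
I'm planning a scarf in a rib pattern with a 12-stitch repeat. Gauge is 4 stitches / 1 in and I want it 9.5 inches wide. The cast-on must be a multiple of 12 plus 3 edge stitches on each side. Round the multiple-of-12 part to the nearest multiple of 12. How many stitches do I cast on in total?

Cast on 42 stitches.

4 / 1 = 4 sts per inch.
9.5 × 4 = 38.00 sts.
Less 6 edge sts → 32.00 for the repeat.
Nearest multiple of 12: 36.
Add back 6 edge sts → 42.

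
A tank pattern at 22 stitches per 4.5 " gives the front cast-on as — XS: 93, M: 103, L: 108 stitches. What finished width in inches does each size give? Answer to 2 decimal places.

XS 19.02 inches; M 21.07 inches; L 22.09 inches.

22/4.5 = 4.889 sts per in.
XS: 93 / 4.889 = 19.023 → 19.02 in.
M: 103 / 4.889 = 21.068 → 21.07 in.
L: 108 / 4.889 = 22.091 → 22.09 in.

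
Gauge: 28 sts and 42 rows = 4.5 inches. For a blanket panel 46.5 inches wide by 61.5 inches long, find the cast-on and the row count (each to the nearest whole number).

Stitch gauge = 28/4.5 = 6.222 sts/in; 46.5 × 6.222 = 289.33 → 289 sts.
Row gauge = 42/4.5 = 9.333 rows/in; 61.5 × 9.333 = 574.00 → 574 rows.

Cast on 289 stitches and work 574 rows.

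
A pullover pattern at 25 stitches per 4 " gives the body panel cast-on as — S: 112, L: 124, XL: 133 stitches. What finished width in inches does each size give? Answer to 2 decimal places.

25/4 = 6.25 sts per in.
S: 112 / 6.25 = 17.920 → 17.92 in.
L: 124 / 6.25 = 19.840 → 19.84 in.
XL: 133 / 6.25 = 21.280 → 21.28 in.

S 17.92 inches; L 19.84 inches; XL 21.28 inches.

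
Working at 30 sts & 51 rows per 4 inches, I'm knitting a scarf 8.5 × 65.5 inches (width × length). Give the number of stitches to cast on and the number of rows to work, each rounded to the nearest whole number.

Stitch gauge = 30/4 = 7.5 sts/in; 8.5 × 7.5 = 63.75 → 64 sts.
Row gauge = 51/4 = 12.75 rows/in; 65.5 × 12.75 = 835.12 → 835 rows.

Cast on 64 stitches and work 835 rows.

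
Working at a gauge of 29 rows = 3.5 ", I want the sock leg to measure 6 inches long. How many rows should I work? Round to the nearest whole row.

Knit 50 rows.

29 rows / 3.5 in = 8.286 rows per inch.
6 × 8.286 = 49.71 rows.
Round to nearest → 50.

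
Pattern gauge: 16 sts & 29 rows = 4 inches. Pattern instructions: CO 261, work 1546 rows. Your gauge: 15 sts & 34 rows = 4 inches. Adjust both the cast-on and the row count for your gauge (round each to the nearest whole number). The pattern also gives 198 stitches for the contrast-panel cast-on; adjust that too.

Cast on 245 stitches; work 1813 rows; contrast-panel cast-on 186 stitches.

Stitches: 261 × 15/16 = 244.69 → 245.
Rows: 1546 × 34/29 = 1812.55 → 1813.
contrast-panel cast-on: 198 × 15/16 = 185.62 → 186.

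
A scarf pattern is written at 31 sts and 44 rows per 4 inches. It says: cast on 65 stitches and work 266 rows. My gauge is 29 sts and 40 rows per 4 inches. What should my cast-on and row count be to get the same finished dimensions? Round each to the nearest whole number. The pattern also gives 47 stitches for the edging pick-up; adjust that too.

Cast on 61 stitches; work 242 rows; edging pick-up 44 stitches.

Stitches: 65 × 29/31 = 60.81 → 61.
Rows: 266 × 40/44 = 241.82 → 242.
edging pick-up: 47 × 29/31 = 43.97 → 44.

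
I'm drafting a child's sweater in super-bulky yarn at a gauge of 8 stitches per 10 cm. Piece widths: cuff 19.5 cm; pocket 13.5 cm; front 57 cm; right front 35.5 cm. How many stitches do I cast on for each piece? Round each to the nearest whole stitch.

Rate = 8/10 = 0.8 sts per cm.
cuff: 19.5 × 0.8 = 15.60 → 16.
pocket: 13.5 × 0.8 = 10.80 → 11.
front: 57 × 0.8 = 45.60 → 46.
right front: 35.5 × 0.8 = 28.40 → 28.

cuff 16; pocket 11; front 46; right front 28.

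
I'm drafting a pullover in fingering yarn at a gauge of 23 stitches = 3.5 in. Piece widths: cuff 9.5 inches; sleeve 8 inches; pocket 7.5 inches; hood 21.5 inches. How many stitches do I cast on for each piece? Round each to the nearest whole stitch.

Rate = 23/3.5 = 6.571 sts per in.
cuff: 9.5 × 6.571 = 62.43 → 62.
sleeve: 8 × 6.571 = 52.57 → 53.
pocket: 7.5 × 6.571 = 49.29 → 49.
hood: 21.5 × 6.571 = 141.29 → 141.

cuff 62; sleeve 53; pocket 49; hood 141.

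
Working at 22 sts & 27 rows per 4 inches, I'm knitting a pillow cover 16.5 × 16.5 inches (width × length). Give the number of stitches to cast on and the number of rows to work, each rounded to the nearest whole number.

Stitch gauge = 22/4 = 5.5 sts/in; 16.5 × 5.5 = 90.75 → 91 sts.
Row gauge = 27/4 = 6.75 rows/in; 16.5 × 6.75 = 111.38 → 111 rows.

Cast on 91 stitches and work 111 rows.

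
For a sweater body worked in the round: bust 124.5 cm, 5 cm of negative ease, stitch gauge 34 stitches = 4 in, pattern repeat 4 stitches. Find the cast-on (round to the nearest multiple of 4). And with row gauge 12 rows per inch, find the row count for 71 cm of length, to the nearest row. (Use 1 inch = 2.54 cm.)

Cast on 400 stitches; work 335 rows.

Finished = 124.5 − 5 = 119.5 cm.
119.5 cm × 1/2.54 = 47.05 inches.
34/4 = 8.5 sts per in; 47.05 × 8.5 = 399.90 sts.
Nearest multiple of 4 → 400.
71 cm = 27.95 inches; × 12 = 335.43 → 335 rows.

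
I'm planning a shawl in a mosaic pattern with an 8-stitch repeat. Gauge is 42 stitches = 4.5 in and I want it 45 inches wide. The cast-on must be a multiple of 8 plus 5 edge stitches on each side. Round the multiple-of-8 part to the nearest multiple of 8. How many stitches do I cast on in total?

42 / 4.5 = 9.333 sts per inch.
45 × 9.333 = 420.00 sts.
Less 10 edge sts → 410.00 for the repeat.
Nearest multiple of 8: 408.
Add back 10 edge sts → 418.

CO 418 sts.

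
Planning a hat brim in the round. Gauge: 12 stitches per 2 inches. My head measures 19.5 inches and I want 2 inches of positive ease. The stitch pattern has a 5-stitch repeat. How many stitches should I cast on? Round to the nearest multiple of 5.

Finished = 19.5 + 2 = 21.5 inches.
12 / 2 = 6 sts/in.
21.5 × 6 = 129.00 sts.
Nearest multiple of 5: 130.

Cast on 130 stitches.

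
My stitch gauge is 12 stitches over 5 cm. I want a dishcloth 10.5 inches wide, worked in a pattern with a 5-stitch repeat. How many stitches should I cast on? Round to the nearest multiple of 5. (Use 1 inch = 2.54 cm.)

Cast on 65 stitches.

10.5 in = 10.5 × 2.54 = 26.67 cm.
12 / 5 = 2.4 sts/cm.
26.67 × 2.4 = 64.01 sts.
→ 65.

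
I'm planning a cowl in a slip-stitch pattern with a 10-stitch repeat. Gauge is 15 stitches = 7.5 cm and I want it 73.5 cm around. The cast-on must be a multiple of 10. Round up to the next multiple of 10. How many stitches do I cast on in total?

Cast on 150 stitches.

15 / 7.5 = 2 sts per cm.
73.5 × 2 = 147.00 sts.
Next multiple of 10: 150.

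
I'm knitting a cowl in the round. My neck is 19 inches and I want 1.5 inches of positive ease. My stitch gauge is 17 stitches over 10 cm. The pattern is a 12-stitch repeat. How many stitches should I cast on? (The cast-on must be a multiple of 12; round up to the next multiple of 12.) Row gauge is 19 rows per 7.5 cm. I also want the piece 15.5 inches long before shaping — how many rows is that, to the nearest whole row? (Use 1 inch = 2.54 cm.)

Finished = 19 + 1.5 = 20.5 inches.
20.5 inches × 2.54 = 52.07 cm.
17/10 = 1.7 sts per cm; 52.07 × 1.7 = 88.52 sts.
Next multiple of 12 → 96.
15.5 inches = 39.37 cm; × 2.533 = 99.74 → 100 rows.

Cast on 96 stitches; work 100 rows.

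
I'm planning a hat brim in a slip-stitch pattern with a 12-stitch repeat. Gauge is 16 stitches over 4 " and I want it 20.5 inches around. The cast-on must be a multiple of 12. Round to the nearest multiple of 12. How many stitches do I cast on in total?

16 / 4 = 4 sts per inch.
20.5 × 4 = 82.00 sts.
Nearest multiple of 12: 84.

84 stitches.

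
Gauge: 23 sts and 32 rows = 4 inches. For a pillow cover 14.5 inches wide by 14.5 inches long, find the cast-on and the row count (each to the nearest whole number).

Cast on 83 stitches and work 116 rows.

Stitch gauge = 23/4 = 5.75 sts/in; 14.5 × 5.75 = 83.38 → 83 sts.
Row gauge = 32/4 = 8 rows/in; 14.5 × 8 = 116.00 → 116 rows.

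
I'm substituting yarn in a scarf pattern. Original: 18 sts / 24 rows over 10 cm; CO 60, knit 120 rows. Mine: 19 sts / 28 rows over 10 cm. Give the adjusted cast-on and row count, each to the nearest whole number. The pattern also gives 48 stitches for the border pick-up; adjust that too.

Cast on 63 stitches; work 140 rows; border pick-up 51 stitches.

Stitches: 60 × 19/18 = 63.33 → 63.
Rows: 120 × 28/24 = 140.00 → 140.
border pick-up: 48 × 19/18 = 50.67 → 51.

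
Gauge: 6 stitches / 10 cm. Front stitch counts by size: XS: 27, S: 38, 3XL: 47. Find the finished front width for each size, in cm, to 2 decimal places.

XS 45.00 cm; S 63.33 cm; 3XL 78.33 cm.

6/10 = 0.6 sts per cm.
XS: 27 / 0.6 = 45.000 → 45.00 cm.
S: 38 / 0.6 = 63.333 → 63.33 cm.
3XL: 47 / 0.6 = 78.333 → 78.33 cm.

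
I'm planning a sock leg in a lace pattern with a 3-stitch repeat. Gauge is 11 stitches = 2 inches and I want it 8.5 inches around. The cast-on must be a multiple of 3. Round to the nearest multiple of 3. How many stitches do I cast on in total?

48 stitches.

11 / 2 = 5.5 sts per inch.
8.5 × 5.5 = 46.75 sts.
Nearest multiple of 3: 48.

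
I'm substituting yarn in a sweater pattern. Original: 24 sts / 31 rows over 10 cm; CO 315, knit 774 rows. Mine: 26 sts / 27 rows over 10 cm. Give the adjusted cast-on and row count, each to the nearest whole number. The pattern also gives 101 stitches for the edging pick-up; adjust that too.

Cast on 341 stitches; work 674 rows; edging pick-up 109 stitches.

Stitches: 315 × 26/24 = 341.25 → 341.
Rows: 774 × 27/31 = 674.13 → 674.
edging pick-up: 101 × 26/24 = 109.42 → 109.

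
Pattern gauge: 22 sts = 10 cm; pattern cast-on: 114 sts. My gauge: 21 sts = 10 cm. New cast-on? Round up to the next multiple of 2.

CO 110 sts.

Scale factor = 21 / 22 = 0.955.
114 × 21 / 22 = 108.82 sts.
→ 110 sts.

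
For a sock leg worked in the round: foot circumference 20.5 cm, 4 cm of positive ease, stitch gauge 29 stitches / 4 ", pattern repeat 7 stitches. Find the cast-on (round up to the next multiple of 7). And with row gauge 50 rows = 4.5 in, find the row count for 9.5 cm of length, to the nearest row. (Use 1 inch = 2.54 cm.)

Finished = 20.5 + 4 = 24.5 cm.
24.5 cm × 1/2.54 = 9.65 inches.
29/4 = 7.25 sts per in; 9.65 × 7.25 = 69.93 sts.
Next multiple of 7 → 70.
9.5 cm = 3.74 inches; × 11.111 = 41.56 → 42 rows.

Cast on 70 stitches; work 42 rows.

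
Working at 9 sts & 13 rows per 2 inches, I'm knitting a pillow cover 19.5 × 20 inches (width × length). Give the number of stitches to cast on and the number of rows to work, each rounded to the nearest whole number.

Stitch gauge = 9/2 = 4.5 sts/in; 19.5 × 4.5 = 87.75 → 88 sts.
Row gauge = 13/2 = 6.5 rows/in; 20 × 6.5 = 130.00 → 130 rows.

Cast on 88 stitches and work 130 rows.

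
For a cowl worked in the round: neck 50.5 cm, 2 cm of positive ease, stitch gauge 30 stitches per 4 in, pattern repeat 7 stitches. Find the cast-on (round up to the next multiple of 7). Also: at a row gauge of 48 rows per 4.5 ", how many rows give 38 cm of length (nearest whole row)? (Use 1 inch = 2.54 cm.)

Finished = 50.5 + 2 = 52.5 cm.
52.5 cm × 1/2.54 = 20.67 inches.
30/4 = 7.5 sts per in; 20.67 × 7.5 = 155.02 sts.
Next multiple of 7 → 161.
38 cm = 14.96 inches; × 10.667 = 159.58 → 160 rows.

Cast on 161 stitches; work 160 rows.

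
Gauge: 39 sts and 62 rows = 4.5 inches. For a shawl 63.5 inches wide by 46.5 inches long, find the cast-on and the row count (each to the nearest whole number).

Cast on 550 stitches and work 641 rows.

Stitch gauge = 39/4.5 = 8.667 sts/in; 63.5 × 8.667 = 550.33 → 550 sts.
Row gauge = 62/4.5 = 13.778 rows/in; 46.5 × 13.778 = 640.67 → 641 rows.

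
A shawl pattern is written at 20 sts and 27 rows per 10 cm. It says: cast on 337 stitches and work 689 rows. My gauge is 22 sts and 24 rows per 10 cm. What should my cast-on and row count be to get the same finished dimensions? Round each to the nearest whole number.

Stitches: 337 × 22/20 = 370.70 → 371.
Rows: 689 × 24/27 = 612.44 → 612.

Cast on 371 stitches; work 612 rows.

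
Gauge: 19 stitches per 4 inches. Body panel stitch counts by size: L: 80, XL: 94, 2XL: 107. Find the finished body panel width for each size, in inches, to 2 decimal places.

L 16.84 inches; XL 19.79 inches; 2XL 22.53 inches.

19/4 = 4.75 sts per in.
L: 80 / 4.75 = 16.842 → 16.84 in.
XL: 94 / 4.75 = 19.789 → 19.79 in.
2XL: 107 / 4.75 = 22.526 → 22.53 in.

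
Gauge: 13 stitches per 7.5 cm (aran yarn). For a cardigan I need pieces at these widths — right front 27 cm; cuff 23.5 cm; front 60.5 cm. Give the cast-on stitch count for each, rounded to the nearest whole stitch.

Rate = 13/7.5 = 1.733 sts per cm.
right front: 27 × 1.733 = 46.80 → 47.
cuff: 23.5 × 1.733 = 40.73 → 41.
front: 60.5 × 1.733 = 104.87 → 105.

right front 47; cuff 41; front 105.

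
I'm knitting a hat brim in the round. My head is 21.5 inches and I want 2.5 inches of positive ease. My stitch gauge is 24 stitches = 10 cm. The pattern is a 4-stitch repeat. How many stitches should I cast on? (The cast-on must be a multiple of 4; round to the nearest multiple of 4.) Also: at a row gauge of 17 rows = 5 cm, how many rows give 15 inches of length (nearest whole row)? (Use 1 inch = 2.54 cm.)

Cast on 148 stitches; work 130 rows.

Finished = 21.5 + 2.5 = 24 inches.
24 inches × 2.54 = 60.96 cm.
24/10 = 2.4 sts per cm; 60.96 × 2.4 = 146.30 sts.
Nearest multiple of 4 → 148.
15 inches = 38.10 cm; × 3.4 = 129.54 → 130 rows.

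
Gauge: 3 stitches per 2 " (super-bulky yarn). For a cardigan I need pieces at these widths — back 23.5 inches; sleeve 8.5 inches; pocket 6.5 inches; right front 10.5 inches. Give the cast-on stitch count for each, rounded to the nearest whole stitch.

back 35; sleeve 13; pocket 10; right front 16.

Rate = 3/2 = 1.5 sts per in.
back: 23.5 × 1.5 = 35.25 → 35.
sleeve: 8.5 × 1.5 = 12.75 → 13.
pocket: 6.5 × 1.5 = 9.75 → 10.
right front: 10.5 × 1.5 = 15.75 → 16.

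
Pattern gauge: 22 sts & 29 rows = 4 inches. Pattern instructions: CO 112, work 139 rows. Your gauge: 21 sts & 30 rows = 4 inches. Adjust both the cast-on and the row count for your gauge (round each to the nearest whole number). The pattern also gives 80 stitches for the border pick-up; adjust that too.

Cast on 107 stitches; work 144 rows; border pick-up 76 stitches.

Stitches: 112 × 21/22 = 106.91 → 107.
Rows: 139 × 30/29 = 143.79 → 144.
border pick-up: 80 × 21/22 = 76.36 → 76.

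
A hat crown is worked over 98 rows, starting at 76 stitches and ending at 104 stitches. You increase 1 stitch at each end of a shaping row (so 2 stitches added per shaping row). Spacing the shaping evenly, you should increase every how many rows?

Increase every 7th row.

Stitches to add: |104 − 76| = 28.
Shaping rows needed: 28 / 2 = 14.
98 rows / 14 = every 7 rows.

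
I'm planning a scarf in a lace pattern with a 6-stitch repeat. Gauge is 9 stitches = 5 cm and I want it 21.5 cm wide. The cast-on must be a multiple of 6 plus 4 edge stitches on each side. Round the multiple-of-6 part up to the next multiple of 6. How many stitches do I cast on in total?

9 / 5 = 1.8 sts per cm.
21.5 × 1.8 = 38.70 sts.
Less 8 edge sts → 30.70 for the repeat.
Next multiple of 6: 36.
Add back 8 edge sts → 44.

44 stitches.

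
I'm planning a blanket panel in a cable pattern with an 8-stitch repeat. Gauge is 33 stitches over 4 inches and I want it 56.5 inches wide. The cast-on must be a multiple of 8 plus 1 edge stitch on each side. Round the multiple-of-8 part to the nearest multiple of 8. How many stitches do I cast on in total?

33 / 4 = 8.25 sts per inch.
56.5 × 8.25 = 466.12 sts.
Less 2 edge sts → 464.12 for the repeat.
Nearest multiple of 8: 464.
Add back 2 edge sts → 466.

466 stitches.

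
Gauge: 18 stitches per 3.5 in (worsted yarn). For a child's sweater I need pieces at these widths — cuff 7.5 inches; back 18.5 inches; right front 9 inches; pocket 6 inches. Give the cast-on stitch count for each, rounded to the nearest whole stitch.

Rate = 18/3.5 = 5.143 sts per in.
cuff: 7.5 × 5.143 = 38.57 → 39.
back: 18.5 × 5.143 = 95.14 → 95.
right front: 9 × 5.143 = 46.29 → 46.
pocket: 6 × 5.143 = 30.86 → 31.

cuff 39; back 95; right front 46; pocket 31.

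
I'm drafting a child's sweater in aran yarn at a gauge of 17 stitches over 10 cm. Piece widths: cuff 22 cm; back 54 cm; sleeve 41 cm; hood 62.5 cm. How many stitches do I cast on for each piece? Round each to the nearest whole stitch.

Rate = 17/10 = 1.7 sts per cm.
cuff: 22 × 1.7 = 37.40 → 37.
back: 54 × 1.7 = 91.80 → 92.
sleeve: 41 × 1.7 = 69.70 → 70.
hood: 62.5 × 1.7 = 106.25 → 106.

cuff 37; back 92; sleeve 70; hood 106.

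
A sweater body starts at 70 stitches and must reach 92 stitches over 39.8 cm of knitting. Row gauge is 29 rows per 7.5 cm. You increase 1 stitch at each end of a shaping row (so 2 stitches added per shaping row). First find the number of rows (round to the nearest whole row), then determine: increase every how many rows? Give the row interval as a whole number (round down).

Rows = 39.8 × 3.867 = 153.9 → 154 rows.
Stitches to add: 22 → 11 shaping rows (at 2 st each).
154 / 11 = 14.00 → every 14 rows.

Increase every 14th row.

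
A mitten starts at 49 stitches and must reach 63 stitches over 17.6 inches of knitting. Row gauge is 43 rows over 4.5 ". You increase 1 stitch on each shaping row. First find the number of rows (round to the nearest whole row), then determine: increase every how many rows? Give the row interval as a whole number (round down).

Rows = 17.6 × 9.556 = 168.2 → 168 rows.
Stitches to add: 14 → 14 shaping rows (at 1 st each).
168 / 14 = 12.00 → every 12 rows.

Increase every 12th row.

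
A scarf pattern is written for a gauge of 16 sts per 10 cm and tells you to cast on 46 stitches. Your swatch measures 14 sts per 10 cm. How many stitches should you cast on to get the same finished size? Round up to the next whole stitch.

Scale factor = 14 / 16 = 0.875.
46 × 14 / 16 = 40.25 sts.
→ 41 sts.

CO 41 sts.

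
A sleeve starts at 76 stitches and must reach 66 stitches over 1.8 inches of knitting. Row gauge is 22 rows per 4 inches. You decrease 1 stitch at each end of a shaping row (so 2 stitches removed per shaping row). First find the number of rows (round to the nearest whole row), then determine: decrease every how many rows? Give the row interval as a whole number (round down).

Decrease every 2nd row.

Rows = 1.8 × 5.5 = 9.9 → 10 rows.
Stitches to remove: 10 → 5 shaping rows (at 2 st each).
10 / 5 = 2.00 → every 2 rows.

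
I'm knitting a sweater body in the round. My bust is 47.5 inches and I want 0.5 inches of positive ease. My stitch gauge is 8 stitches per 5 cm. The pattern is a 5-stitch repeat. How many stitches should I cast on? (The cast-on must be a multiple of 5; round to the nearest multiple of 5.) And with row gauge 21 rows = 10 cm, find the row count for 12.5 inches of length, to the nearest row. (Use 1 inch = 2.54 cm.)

Cast on 195 stitches; work 67 rows.

Finished = 47.5 + 0.5 = 48 inches.
48 inches × 2.54 = 121.92 cm.
8/5 = 1.6 sts per cm; 121.92 × 1.6 = 195.07 sts.
Nearest multiple of 5 → 195.
12.5 inches = 31.75 cm; × 2.1 = 66.67 → 67 rows.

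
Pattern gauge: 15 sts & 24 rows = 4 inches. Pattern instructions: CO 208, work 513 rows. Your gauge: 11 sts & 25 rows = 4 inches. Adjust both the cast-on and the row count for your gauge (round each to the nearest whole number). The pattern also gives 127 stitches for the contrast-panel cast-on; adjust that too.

Cast on 153 stitches; work 534 rows; contrast-panel cast-on 93 stitches.

Stitches: 208 × 11/15 = 152.53 → 153.
Rows: 513 × 25/24 = 534.38 → 534.
contrast-panel cast-on: 127 × 11/15 = 93.13 → 93.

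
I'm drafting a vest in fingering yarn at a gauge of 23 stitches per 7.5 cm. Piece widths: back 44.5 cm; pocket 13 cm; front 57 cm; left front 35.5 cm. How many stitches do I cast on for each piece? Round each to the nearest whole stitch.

Rate = 23/7.5 = 3.067 sts per cm.
back: 44.5 × 3.067 = 136.47 → 136.
pocket: 13 × 3.067 = 39.87 → 40.
front: 57 × 3.067 = 174.80 → 175.
left front: 35.5 × 3.067 = 108.87 → 109.

back 136; pocket 40; front 175; left front 109.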